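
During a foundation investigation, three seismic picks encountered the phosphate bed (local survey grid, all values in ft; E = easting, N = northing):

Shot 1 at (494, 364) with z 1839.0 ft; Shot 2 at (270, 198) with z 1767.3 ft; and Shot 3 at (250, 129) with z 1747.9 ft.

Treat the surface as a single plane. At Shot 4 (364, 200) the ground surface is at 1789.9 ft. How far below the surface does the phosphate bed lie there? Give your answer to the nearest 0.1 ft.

Let the plane be z = a·E + b·N + c.
Shot 2−Shot 1: −224a − 166b = −71.7;  Shot 3−Shot 1: −244a − 235b = −91.1.
Solving gives a = 0.14230, b = 0.23991.
Then c = 1839 − a·494 − b·364 = 1681.38.
At (364, 200): z_contact = 51.80 + 47.98 + 1681.38 = 1781.16 ft.
Depth below ground = 1789.9 − 1781.16 = 8.7 ft.

8.7 ft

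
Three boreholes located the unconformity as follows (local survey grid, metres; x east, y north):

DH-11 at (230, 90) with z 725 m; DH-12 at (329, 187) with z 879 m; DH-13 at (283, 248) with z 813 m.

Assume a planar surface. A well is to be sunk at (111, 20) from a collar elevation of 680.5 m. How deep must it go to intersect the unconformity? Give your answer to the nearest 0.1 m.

138.2 m

Two edge vectors: DH-11→DH-12 = (99, 97, 154), DH-11→DH-13 = (53, 158, 88).
Normal n = (DH-11→DH-12) × (DH-11→DH-13) = (-15796, -550, 10501).
So ∂z/∂x = −n_x/n_z = 1.50424 and ∂z/∂y = −n_y/n_z = 0.05238.
Intercept c from DH-11: 725 − 345.97 − 4.71 = 374.31.
At (111, 20): z_contact = 166.97 + 1.05 + 374.31 = 542.33 m.
Depth below ground = 680.5 − 542.33 = 138.2 m.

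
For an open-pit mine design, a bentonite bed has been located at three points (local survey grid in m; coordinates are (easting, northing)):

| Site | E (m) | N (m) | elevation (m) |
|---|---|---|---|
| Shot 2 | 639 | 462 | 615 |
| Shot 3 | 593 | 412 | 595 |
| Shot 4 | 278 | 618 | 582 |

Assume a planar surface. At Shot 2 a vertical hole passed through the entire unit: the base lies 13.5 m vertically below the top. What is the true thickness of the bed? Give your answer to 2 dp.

12.95 m

Let the plane be z = a·E + b·N + c.
Shot 3−Shot 2: −46a − 50b = −20;  Shot 4−Shot 2: −361a + 156b = −33.
Solving gives a = 0.18909, b = 0.22604.
|∇z| = √(a²+b²) = 0.29470, so dip δ = arctan(0.29470) = 16.42°.
True thickness = vertical thickness × cos δ = 13.5 × cos 16.42° = 12.95 m.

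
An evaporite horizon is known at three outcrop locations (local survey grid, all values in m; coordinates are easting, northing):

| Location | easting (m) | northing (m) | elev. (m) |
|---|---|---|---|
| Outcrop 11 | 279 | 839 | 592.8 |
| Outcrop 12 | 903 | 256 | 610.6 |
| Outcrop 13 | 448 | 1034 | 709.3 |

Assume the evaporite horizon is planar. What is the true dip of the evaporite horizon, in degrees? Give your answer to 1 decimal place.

24.4°

Let the plane be z = a·easting + b·northing + c.
Outcrop 12−Outcrop 11: 624a − 583b = 17.8;  Outcrop 13−Outcrop 11: 169a + 195b = 116.5.
Solving gives a = 0.32420, b = 0.31646.
Gradient magnitude |∇z| = √(a² + b²) = √(0.10510 + 0.10015) = 0.45305.
True dip = arctan(0.45305) = 24.4°, dipping toward SW (azimuth ≈ 226°).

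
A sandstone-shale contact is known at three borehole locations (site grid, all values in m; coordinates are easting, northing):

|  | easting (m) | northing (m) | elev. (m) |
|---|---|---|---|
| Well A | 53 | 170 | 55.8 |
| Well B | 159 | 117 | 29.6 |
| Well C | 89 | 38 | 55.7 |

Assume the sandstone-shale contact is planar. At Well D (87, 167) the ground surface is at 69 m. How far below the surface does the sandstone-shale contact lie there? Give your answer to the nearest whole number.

Let the plane be z = a·easting + b·northing + c.
Well B−Well A: 106a − 53b = −26.2;  Well C−Well A: 36a − 132b = −0.1.
Solving gives a = −0.28576, b = −0.07718.
Then c = 55.8 − a·53 − b·170 = 84.07.
At (87, 167): z_contact = −24.9 − 12.9 + 84.07 = 46.3 m.
Depth below ground = 69 − 46.3 = 23 m.

23 m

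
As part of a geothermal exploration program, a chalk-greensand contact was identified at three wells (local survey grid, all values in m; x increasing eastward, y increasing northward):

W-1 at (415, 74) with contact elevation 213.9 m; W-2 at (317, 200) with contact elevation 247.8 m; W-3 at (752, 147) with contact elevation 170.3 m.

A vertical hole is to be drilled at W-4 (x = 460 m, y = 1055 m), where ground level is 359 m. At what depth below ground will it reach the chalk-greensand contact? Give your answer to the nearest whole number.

11 m

Let the plane be z = a·x + b·y + c.
W-2−W-1: −98a + 126b = 33.9;  W-3−W-1: 337a + 73b = −43.6.
Solving gives a = −0.16060, b = 0.14414.
Then c = 213.9 − a·415 − b·74 = 269.88.
At (460, 1055): z_contact = −73.9 + 152.1 + 269.88 = 348.1 m.
Depth below ground = 359 − 348.1 = 11 m.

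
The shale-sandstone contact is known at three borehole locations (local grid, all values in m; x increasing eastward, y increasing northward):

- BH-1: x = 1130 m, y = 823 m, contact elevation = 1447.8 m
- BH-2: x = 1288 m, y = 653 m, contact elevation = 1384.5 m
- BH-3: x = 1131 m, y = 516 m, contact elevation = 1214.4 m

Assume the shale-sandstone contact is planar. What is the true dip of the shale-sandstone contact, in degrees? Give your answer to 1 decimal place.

Two edge vectors: BH-1→BH-2 = (158, -170, -63.3), BH-1→BH-3 = (1, -307, -233.4).
Normal n = (BH-1→BH-2) × (BH-1→BH-3) = (20244.9, 36813.9, -48336).
So ∂z/∂x = −n_x/n_z = 0.41884 and ∂z/∂y = −n_y/n_z = 0.76162.
Gradient magnitude |∇z| = √(a² + b²) = √(0.17542 + 0.58007) = 0.86919.
True dip = arctan(0.86919) = 41.0°, dipping toward SSW (azimuth ≈ 209°).

41.0°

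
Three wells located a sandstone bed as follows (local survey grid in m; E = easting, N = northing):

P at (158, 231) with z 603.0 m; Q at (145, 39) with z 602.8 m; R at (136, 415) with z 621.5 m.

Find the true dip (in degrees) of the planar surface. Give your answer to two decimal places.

28.04°

Two edge vectors: P→Q = (-13, -192, -0.2), P→R = (-22, 184, 18.5).
Normal n = (P→Q) × (P→R) = (-3515.2, 244.9, -6616).
So ∂z/∂E = −n_x/n_z = −0.53132 and ∂z/∂N = −n_y/n_z = 0.03702.
Gradient magnitude |∇z| = √(a² + b²) = √(0.28230 + 0.00137) = 0.53261.
True dip = arctan(0.53261) = 28.04°, dipping toward E (azimuth ≈ 094°).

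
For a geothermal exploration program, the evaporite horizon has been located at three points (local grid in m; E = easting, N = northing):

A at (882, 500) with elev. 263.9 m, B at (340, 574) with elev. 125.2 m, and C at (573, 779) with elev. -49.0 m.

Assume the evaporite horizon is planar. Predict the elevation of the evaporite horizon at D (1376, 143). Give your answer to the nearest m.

676 m

Let the plane be z = a·E + b·N + c.
B−A: −542a + 74b = −138.7;  C−A: −309a + 279b = −312.9.
Solving gives a = 0.12109, b = −0.98739.
Then c = 263.9 − a·882 − b·500 = 650.79.
At (1376, 143): z = 166.6 − 141.2 + 650.79 = 676.2 m.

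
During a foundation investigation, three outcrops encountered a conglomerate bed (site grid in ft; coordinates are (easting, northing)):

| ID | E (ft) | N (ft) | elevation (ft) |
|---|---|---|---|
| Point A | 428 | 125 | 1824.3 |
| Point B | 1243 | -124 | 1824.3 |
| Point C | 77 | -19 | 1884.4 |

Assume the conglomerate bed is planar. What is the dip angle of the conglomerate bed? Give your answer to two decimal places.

Two edge vectors: Point A→Point B = (815, -249, 0), Point A→Point C = (-351, -144, 60.1).
Normal n = (Point A→Point B) × (Point A→Point C) = (-14964.9, -48981.5, -204759).
So ∂z/∂E = −n_x/n_z = −0.07309 and ∂z/∂N = −n_y/n_z = −0.23922.
Gradient magnitude |∇z| = √(a² + b²) = √(0.00534 + 0.05722) = 0.25013.
True dip = arctan(0.25013) = 14.04°, dipping toward NNE (azimuth ≈ 017°).

14.04°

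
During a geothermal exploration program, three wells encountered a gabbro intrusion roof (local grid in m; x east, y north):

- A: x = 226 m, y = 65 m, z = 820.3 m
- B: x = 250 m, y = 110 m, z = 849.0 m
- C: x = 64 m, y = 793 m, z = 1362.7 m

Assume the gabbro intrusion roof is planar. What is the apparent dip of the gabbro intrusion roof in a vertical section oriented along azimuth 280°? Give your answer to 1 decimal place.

Let the plane be z = a·x + b·y + c.
B−A: 24a + 45b = 28.7;  C−A: −162a + 728b = 542.4.
Solving gives a = −0.14193, b = 0.71347.
Unit vector along 280° is (sin 280°, cos 280°) = (-0.9848, 0.1736).
Slope in that direction = a·(-0.9848) + b·(0.1736) = 0.26366.
Apparent dip = arctan|0.26366| = 14.8° (true dip is 36.0°, so apparent ≤ true as expected).

14.8°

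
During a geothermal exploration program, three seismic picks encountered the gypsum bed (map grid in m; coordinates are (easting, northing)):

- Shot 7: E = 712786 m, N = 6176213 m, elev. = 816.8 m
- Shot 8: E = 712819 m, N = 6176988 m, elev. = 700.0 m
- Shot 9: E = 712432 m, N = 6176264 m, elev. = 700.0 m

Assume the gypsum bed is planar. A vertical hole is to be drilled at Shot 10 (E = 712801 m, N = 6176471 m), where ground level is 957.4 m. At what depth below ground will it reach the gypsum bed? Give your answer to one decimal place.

Two edge vectors: Shot 7→Shot 8 = (33, 775, -116.8), Shot 7→Shot 9 = (-354, 51, -116.8).
Normal n = (Shot 7→Shot 8) × (Shot 7→Shot 9) = (-84563.2, 45201.6, 276033).
So ∂z/∂E = −n_x/n_z = 0.306351777 and ∂z/∂N = −n_y/n_z = −0.163754334.
Intercept c from Shot 7: 816.8 − 218363.26 + 1011381.64 = 793835.19.
At (712801, 6176471): z_contact = 218367.85 − 1011423.89 + 793835.19 = 779.15 m.
Depth below ground = 957.4 − 779.15 = 178.3 m.

178.3 m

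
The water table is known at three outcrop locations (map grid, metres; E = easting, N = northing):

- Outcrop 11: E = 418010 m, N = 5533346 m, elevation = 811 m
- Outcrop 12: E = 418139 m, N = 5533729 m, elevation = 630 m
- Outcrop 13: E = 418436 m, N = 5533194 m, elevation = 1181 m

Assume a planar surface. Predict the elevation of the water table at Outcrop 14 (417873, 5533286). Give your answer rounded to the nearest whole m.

766 m

Two edge vectors: Outcrop 11→Outcrop 12 = (129, 383, -181), Outcrop 11→Outcrop 13 = (426, -152, 370).
Normal n = (Outcrop 11→Outcrop 12) × (Outcrop 11→Outcrop 13) = (114198, -124836, -182766).
So ∂z/∂E = −n_x/n_z = 0.62483175 and ∂z/∂N = −n_y/n_z = −0.68303733.
Intercept c from Outcrop 11: 811 − 261185.92 + 3779481.86 = 3519106.94.
At (417873, 5533286): z = 261100.3 − 3779440.9 + 3519106.94 = 766.4 m.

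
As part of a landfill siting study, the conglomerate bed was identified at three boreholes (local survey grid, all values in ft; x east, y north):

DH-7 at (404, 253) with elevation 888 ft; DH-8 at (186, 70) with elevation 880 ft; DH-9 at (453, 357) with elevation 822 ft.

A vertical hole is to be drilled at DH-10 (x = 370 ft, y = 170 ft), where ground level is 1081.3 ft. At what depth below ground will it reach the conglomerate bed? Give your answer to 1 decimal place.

135.8 ft

Let the plane be z = a·x + b·y + c.
DH-8−DH-7: −218a − 183b = −8;  DH-9−DH-7: 49a + 104b = −66.
Solving gives a = 0.94199, b = −1.07844.
Then c = 888 − a·404 − b·253 = 780.28.
At (370, 170): z_contact = 348.54 − 183.33 + 780.28 = 945.48 ft.
Depth below ground = 1081.3 − 945.48 = 135.8 ft.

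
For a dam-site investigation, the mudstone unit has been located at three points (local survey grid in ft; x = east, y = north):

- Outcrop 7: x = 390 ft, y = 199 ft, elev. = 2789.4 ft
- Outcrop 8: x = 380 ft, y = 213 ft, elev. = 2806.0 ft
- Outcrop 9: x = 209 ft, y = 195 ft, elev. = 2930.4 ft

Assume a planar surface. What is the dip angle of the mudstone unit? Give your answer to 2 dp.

45.17°

Let the plane be z = a·x + b·y + c.
Outcrop 8−Outcrop 7: −10a + 14b = 16.6;  Outcrop 9−Outcrop 7: −181a − 4b = 141.
Solving gives a = −0.79270, b = 0.61950.
Gradient magnitude |∇z| = √(a² + b²) = √(0.62837 + 0.38378) = 1.00606.
True dip = arctan(1.00606) = 45.17°, dipping toward SE (azimuth ≈ 128°).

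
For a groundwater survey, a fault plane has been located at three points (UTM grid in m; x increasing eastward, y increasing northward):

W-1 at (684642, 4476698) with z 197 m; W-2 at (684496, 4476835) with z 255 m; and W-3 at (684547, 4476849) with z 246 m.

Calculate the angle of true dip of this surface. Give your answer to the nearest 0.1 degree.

Two edge vectors: W-1→W-2 = (-146, 137, 58), W-1→W-3 = (-95, 151, 49).
Normal n = (W-1→W-2) × (W-1→W-3) = (-2045, 1644, -9031).
So ∂z/∂x = −n_x/n_z = −0.22644 and ∂z/∂y = −n_y/n_z = 0.18204.
Gradient magnitude |∇z| = √(a² + b²) = √(0.05128 + 0.03314) = 0.29054.
True dip = arctan(0.29054) = 16.2°, dipping toward SE (azimuth ≈ 129°).

16.2°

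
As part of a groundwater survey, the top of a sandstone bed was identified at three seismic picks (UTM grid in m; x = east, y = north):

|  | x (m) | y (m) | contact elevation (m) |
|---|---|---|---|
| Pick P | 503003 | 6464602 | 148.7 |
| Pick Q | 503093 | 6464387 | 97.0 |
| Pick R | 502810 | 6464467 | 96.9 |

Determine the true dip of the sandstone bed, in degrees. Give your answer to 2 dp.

15.84°

Let the plane be z = a·x + b·y + c.
Pick Q−Pick P: 90a − 215b = −51.7;  Pick R−Pick P: −193a − 135b = −51.8.
Solving gives a = 0.07750, b = 0.27291.
Gradient magnitude |∇z| = √(a² + b²) = √(0.00601 + 0.07448) = 0.28370.
True dip = arctan(0.28370) = 15.84°, dipping toward SSW (azimuth ≈ 196°).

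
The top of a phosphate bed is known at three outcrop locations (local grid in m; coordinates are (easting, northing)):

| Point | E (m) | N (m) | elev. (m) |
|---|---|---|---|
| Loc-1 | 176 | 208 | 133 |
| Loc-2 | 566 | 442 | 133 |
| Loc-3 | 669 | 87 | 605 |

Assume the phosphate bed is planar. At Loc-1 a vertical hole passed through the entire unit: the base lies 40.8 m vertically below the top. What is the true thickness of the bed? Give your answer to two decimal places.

24.63 m

Let the plane be z = a·E + b·N + c.
Loc-2−Loc-1: 390a + 234b = 0;  Loc-3−Loc-1: 493a − 121b = 472.
Solving gives a = 0.67946, b = −1.13244.
|∇z| = √(a²+b²) = 1.32064, so dip δ = arctan(1.32064) = 52.87°.
True thickness = vertical thickness × cos δ = 40.8 × cos 52.87° = 24.63 m.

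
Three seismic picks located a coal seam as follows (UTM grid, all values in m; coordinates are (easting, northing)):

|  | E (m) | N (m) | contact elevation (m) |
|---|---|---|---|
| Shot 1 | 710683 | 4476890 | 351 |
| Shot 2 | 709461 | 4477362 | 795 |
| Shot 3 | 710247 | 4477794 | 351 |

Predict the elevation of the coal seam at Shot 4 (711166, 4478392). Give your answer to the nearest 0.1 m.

-188.1 m

Two edge vectors: Shot 1→Shot 2 = (-1222, 472, 444), Shot 1→Shot 3 = (-436, 904, 0).
Normal n = (Shot 1→Shot 2) × (Shot 1→Shot 3) = (-401376, -193584, -898896).
So ∂z/∂E = −n_x/n_z = −0.446521066 and ∂z/∂N = −n_y/n_z = −0.215357505.
Intercept c from Shot 1: 351 + 317334.93 + 964131.86 = 1281817.79.
At (711166, 4478392): z = −317550.6 − 964455.3 + 1281817.79 = -188.1 m.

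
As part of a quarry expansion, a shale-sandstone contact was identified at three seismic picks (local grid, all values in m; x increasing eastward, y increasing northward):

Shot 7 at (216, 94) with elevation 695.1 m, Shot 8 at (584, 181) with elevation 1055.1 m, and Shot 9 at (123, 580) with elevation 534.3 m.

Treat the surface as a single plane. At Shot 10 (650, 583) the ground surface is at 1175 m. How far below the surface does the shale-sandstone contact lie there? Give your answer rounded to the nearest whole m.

Let the plane be z = a·x + b·y + c.
Shot 8−Shot 7: 368a + 87b = 360;  Shot 9−Shot 7: −93a + 486b = −160.8.
Solving gives a = 1.01076, b = −0.13745.
Then c = 695.1 − a·216 − b·94 = 489.70.
At (650, 583): z_contact = 657.0 − 80.1 + 489.70 = 1066.6 m.
Depth below ground = 1175 − 1066.6 = 108 m.

108 m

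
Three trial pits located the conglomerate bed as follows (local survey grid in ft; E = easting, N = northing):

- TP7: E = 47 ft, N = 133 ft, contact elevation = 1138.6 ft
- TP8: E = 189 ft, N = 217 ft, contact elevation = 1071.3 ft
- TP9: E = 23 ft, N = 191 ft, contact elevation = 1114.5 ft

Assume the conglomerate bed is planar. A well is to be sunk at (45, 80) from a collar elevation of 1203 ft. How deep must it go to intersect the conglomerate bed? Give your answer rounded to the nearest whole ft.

Let the plane be z = a·E + b·N + c.
TP8−TP7: 142a + 84b = −67.3;  TP9−TP7: −24a + 58b = −24.1.
Solving gives a = −0.18328, b = −0.49136.
Then c = 1138.6 − a·47 − b·133 = 1212.56.
At (45, 80): z_contact = −8.2 − 39.3 + 1212.56 = 1165.0 ft.
Depth below ground = 1203 − 1165.0 = 38 ft.

38 ft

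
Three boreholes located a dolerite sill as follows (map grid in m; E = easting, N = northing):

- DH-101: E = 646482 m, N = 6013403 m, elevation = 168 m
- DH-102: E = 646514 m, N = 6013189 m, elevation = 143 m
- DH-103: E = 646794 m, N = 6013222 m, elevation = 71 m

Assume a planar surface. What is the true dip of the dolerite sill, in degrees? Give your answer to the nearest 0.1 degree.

15.5°

Two edge vectors: DH-101→DH-102 = (32, -214, -25), DH-101→DH-103 = (312, -181, -97).
Normal n = (DH-101→DH-102) × (DH-101→DH-103) = (16233, -4696, 60976).
So ∂z/∂E = −n_x/n_z = −0.26622 and ∂z/∂N = −n_y/n_z = 0.07701.
Gradient magnitude |∇z| = √(a² + b²) = √(0.07087 + 0.00593) = 0.27714.
True dip = arctan(0.27714) = 15.5°, dipping toward ESE (azimuth ≈ 106°).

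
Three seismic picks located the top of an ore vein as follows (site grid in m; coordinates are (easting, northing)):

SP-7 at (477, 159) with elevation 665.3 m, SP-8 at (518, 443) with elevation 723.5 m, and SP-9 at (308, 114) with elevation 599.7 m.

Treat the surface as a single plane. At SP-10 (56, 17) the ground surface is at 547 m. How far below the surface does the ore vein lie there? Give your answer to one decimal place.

49.7 m

Let the plane be z = a·E + b·N + c.
SP-8−SP-7: 41a + 284b = 58.2;  SP-9−SP-7: −169a − 45b = −65.6.
Solving gives a = 0.34694, b = 0.15484.
Then c = 665.3 − a·477 − b·159 = 475.19.
At (56, 17): z_contact = 19.43 + 2.63 + 475.19 = 497.25 m.
Depth below ground = 547 − 497.25 = 49.7 m.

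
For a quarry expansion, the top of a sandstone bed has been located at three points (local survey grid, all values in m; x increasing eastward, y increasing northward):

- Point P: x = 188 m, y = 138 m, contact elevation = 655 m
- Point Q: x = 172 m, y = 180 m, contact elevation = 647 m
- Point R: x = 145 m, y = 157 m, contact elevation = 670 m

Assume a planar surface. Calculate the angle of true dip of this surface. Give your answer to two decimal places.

Let the plane be z = a·x + b·y + c.
Point Q−Point P: −16a + 42b = −8;  Point R−Point P: −43a + 19b = 15.
Solving gives a = −0.52064, b = −0.38881.
Gradient magnitude |∇z| = √(a² + b²) = √(0.27107 + 0.15118) = 0.64980.
True dip = arctan(0.64980) = 33.02°, dipping toward NE (azimuth ≈ 053°).

33.02°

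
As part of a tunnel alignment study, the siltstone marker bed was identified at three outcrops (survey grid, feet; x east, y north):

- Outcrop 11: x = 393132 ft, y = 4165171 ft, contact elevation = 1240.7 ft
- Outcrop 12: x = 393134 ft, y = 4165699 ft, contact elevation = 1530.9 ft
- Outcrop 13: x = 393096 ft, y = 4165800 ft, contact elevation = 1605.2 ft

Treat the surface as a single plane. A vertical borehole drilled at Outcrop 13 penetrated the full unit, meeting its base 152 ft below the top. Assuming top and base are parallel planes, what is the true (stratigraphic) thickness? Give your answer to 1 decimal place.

122.3 ft

Let the plane be z = a·x + b·y + c.
Outcrop 12−Outcrop 11: 2a + 528b = 290.2;  Outcrop 13−Outcrop 11: −36a + 629b = 364.5.
Solving gives a = −0.48950, b = 0.55148.
|∇z| = √(a²+b²) = 0.73738, so dip δ = arctan(0.73738) = 36.40°.
True thickness = vertical thickness × cos δ = 152 × cos 36.40° = 122.3 ft.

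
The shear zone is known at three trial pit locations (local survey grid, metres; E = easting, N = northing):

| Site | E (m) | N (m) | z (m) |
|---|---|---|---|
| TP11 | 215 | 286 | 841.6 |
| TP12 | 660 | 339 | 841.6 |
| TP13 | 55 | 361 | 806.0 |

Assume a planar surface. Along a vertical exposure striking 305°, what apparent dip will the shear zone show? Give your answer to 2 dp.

14.25°

Let the plane be z = a·E + b·N + c.
TP12−TP11: 445a + 53b = 0;  TP13−TP11: −160a + 75b = −35.6.
Solving gives a = 0.04508, b = −0.37850.
Unit vector along 305° is (sin 305°, cos 305°) = (-0.8192, 0.5736).
Slope in that direction = a·(-0.8192) + b·(0.5736) = −0.25402.
Apparent dip = arctan|0.25402| = 14.25° (true dip is 20.9°, so apparent ≤ true as expected).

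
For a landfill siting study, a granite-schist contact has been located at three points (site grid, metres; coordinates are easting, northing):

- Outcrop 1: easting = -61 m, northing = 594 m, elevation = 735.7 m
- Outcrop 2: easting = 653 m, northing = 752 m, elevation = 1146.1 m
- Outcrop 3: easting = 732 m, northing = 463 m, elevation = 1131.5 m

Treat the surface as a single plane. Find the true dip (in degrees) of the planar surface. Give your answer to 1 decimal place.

29.5°

Let the plane be z = a·easting + b·northing + c.
Outcrop 2−Outcrop 1: 714a + 158b = 410.4;  Outcrop 3−Outcrop 1: 793a − 131b = 395.8.
Solving gives a = 0.53146, b = 0.19580.
Gradient magnitude |∇z| = √(a² + b²) = √(0.28245 + 0.03834) = 0.56638.
True dip = arctan(0.56638) = 29.5°, dipping toward WSW (azimuth ≈ 250°).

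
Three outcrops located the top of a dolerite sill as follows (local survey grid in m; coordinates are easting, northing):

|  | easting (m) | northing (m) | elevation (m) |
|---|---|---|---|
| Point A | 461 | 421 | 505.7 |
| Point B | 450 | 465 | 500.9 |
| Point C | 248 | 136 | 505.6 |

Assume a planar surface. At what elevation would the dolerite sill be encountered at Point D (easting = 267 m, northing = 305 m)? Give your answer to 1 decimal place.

493.9 m

Two edge vectors: Point A→Point B = (-11, 44, -4.8), Point A→Point C = (-213, -285, -0.1).
Normal n = (Point A→Point B) × (Point A→Point C) = (-1372.4, 1021.3, 12507).
So ∂z/∂easting = −n_x/n_z = 0.10973 and ∂z/∂northing = −n_y/n_z = −0.08166.
Intercept c from Point A: 505.7 − 50.59 + 34.38 = 489.49.
At (267, 305): z = 29.3 − 24.9 + 489.49 = 493.9 m.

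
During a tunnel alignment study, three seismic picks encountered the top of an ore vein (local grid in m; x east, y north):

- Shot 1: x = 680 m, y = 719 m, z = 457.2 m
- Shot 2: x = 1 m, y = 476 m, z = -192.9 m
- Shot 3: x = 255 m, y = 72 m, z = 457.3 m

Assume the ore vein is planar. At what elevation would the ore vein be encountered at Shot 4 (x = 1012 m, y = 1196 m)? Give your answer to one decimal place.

Two edge vectors: Shot 1→Shot 2 = (-679, -243, -650.1), Shot 1→Shot 3 = (-425, -647, 0.1).
Normal n = (Shot 1→Shot 2) × (Shot 1→Shot 3) = (-420639, 276360.4, 336038).
So ∂z/∂x = −n_x/n_z = 1.251760 and ∂z/∂y = −n_y/n_z = −0.822408.
Intercept c from Shot 1: 457.2 − 851.20 + 591.31 = 197.31.
At (1012, 1196): z = 1266.8 − 983.6 + 197.31 = 480.5 m.

480.5 m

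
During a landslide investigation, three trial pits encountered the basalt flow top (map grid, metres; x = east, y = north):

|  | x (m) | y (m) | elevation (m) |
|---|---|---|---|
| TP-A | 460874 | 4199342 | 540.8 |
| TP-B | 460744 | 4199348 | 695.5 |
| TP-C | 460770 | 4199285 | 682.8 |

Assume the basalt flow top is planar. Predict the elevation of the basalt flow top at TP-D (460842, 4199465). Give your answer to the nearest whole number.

Let the plane be z = a·x + b·y + c.
TP-B−TP-A: −130a + 6b = 154.7;  TP-C−TP-A: −104a − 57b = 142.
Solving gives a = −1.20362211, b = −0.29514563.
Then c = 540.8 − a·460874 − b·4199342 = 1794676.38.
At (460842, 4199465): z = −554679.6 − 1239453.7 + 1794676.38 = 543.0 m.

543 m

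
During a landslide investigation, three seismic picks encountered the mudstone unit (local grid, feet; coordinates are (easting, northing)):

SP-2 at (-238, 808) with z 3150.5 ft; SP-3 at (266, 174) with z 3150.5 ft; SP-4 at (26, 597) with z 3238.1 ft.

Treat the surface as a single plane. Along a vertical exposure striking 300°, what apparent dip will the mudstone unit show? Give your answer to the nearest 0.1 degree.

23.1°

Let the plane be z = a·E + b·N + c.
SP-3−SP-2: 504a − 634b = 0;  SP-4−SP-2: 264a − 211b = 87.6.
Solving gives a = 0.90999, b = 0.72340.
Unit vector along 300° is (sin 300°, cos 300°) = (-0.8660, 0.5000).
Slope in that direction = a·(-0.8660) + b·(0.5000) = −0.42637.
Apparent dip = arctan|0.42637| = 23.1° (true dip is 49.3°, so apparent ≤ true as expected).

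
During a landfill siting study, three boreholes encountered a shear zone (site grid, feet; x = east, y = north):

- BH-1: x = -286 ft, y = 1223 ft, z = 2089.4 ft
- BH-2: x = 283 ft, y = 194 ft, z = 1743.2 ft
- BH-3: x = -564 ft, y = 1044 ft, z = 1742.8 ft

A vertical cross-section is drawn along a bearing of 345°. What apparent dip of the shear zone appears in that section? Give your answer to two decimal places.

28.11°

Two edge vectors: BH-1→BH-2 = (569, -1029, -346.2), BH-1→BH-3 = (-278, -179, -346.6).
Normal n = (BH-1→BH-2) × (BH-1→BH-3) = (294681.6, 293459, -387913).
So ∂z/∂x = −n_x/n_z = 0.75966 and ∂z/∂y = −n_y/n_z = 0.75651.
Unit vector along 345° is (sin 345°, cos 345°) = (-0.2588, 0.9659).
Slope in that direction = a·(-0.2588) + b·(0.9659) = 0.53412.
Apparent dip = arctan|0.53412| = 28.11° (true dip is 47.0°, so apparent ≤ true as expected).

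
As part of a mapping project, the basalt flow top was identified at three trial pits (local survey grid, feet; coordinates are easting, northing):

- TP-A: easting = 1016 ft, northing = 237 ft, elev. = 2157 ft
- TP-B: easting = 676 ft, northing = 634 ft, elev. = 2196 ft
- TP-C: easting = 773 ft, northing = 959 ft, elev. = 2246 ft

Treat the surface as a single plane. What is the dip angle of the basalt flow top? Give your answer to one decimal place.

Two edge vectors: TP-A→TP-B = (-340, 397, 39), TP-A→TP-C = (-243, 722, 89).
Normal n = (TP-A→TP-B) × (TP-A→TP-C) = (7175, 20783, -149009).
So ∂z/∂easting = −n_x/n_z = 0.04815 and ∂z/∂northing = −n_y/n_z = 0.13947.
Gradient magnitude |∇z| = √(a² + b²) = √(0.00232 + 0.01945) = 0.14755.
True dip = arctan(0.14755) = 8.4°, dipping toward SSW (azimuth ≈ 199°).

8.4°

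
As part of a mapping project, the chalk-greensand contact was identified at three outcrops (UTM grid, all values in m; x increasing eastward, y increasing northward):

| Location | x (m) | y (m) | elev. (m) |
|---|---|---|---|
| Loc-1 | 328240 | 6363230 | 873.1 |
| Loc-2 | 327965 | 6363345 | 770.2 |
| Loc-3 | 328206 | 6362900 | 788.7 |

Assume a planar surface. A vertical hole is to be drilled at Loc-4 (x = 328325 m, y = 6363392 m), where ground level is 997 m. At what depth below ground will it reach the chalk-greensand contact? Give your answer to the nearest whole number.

Two edge vectors: Loc-1→Loc-2 = (-275, 115, -102.9), Loc-1→Loc-3 = (-34, -330, -84.4).
Normal n = (Loc-1→Loc-2) × (Loc-1→Loc-3) = (-43663, -19711.4, 94660).
So ∂z/∂x = −n_x/n_z = 0.46126136 and ∂z/∂y = −n_y/n_z = 0.20823368.
Intercept c from Loc-1: 873.1 − 151404.43 − 1325038.79 = −1475570.12.
At (328325, 6363392): z_contact = 151443.6 + 1325072.5 − 1475570.12 = 946.0 m.
Depth below ground = 997 − 946.0 = 51 m.

51 m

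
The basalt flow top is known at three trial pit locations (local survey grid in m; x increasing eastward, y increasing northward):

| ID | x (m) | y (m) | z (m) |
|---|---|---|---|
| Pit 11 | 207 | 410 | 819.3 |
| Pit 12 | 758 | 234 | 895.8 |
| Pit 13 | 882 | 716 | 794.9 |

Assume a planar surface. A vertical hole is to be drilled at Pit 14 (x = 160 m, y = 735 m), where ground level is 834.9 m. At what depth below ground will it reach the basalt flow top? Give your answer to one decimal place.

Let the plane be z = a·x + b·y + c.
Pit 12−Pit 11: 551a − 176b = 76.5;  Pit 13−Pit 11: 675a + 306b = −24.4.
Solving gives a = 0.06651, b = −0.22645.
Then c = 819.3 − a·207 − b·410 = 898.38.
At (160, 735): z_contact = 10.64 − 166.44 + 898.38 = 742.58 m.
Depth below ground = 834.9 − 742.58 = 92.3 m.

92.3 m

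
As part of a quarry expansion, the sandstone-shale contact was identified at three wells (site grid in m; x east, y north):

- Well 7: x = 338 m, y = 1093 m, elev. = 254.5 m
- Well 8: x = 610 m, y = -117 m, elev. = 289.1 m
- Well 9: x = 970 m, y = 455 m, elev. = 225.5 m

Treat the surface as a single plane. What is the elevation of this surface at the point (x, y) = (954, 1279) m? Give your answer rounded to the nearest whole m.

Let the plane be z = a·x + b·y + c.
Well 8−Well 7: 272a − 1210b = 34.6;  Well 9−Well 7: 632a − 638b = −29.
Solving gives a = −0.09670, b = −0.05033.
Then c = 254.5 − a·338 − b·1093 = 342.20.
At (954, 1279): z = −92.2 − 64.4 + 342.20 = 185.6 m.

186 m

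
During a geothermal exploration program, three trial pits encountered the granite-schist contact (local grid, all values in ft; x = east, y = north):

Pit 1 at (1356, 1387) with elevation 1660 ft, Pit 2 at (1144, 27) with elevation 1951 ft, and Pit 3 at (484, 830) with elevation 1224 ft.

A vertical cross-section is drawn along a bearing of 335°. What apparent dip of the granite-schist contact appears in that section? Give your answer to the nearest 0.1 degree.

Let the plane be z = a·x + b·y + c.
Pit 2−Pit 1: −212a − 1360b = 291;  Pit 3−Pit 1: −872a − 557b = −436.
Solving gives a = 0.70708, b = −0.32419.
Unit vector along 335° is (sin 335°, cos 335°) = (-0.4226, 0.9063).
Slope in that direction = a·(-0.4226) + b·(0.9063) = −0.59264.
Apparent dip = arctan|0.59264| = 30.7° (true dip is 37.9°, so apparent ≤ true as expected).

30.7°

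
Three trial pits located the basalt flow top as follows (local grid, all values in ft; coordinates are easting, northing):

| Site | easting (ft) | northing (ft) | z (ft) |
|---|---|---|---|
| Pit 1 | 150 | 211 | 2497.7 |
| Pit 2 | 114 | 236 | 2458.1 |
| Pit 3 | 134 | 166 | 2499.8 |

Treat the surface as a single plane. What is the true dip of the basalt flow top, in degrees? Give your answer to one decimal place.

42.8°

Two edge vectors: Pit 1→Pit 2 = (-36, 25, -39.6), Pit 1→Pit 3 = (-16, -45, 2.1).
Normal n = (Pit 1→Pit 2) × (Pit 1→Pit 3) = (-1729.5, 709.2, 2020).
So ∂z/∂easting = −n_x/n_z = 0.85619 and ∂z/∂northing = −n_y/n_z = −0.35109.
Gradient magnitude |∇z| = √(a² + b²) = √(0.73306 + 0.12326) = 0.92538.
True dip = arctan(0.92538) = 42.8°, dipping toward WNW (azimuth ≈ 292°).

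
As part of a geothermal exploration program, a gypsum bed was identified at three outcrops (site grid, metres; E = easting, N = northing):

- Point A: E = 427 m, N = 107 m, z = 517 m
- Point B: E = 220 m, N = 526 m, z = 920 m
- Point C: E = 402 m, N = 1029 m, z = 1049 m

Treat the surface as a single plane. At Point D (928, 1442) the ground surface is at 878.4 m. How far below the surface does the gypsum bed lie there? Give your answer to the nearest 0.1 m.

33.8 m

Let the plane be z = a·E + b·N + c.
Point B−Point A: −207a + 419b = 403;  Point C−Point A: −25a + 922b = 532.
Solving gives a = −0.824142, b = 0.554660.
Then c = 517 − a·427 − b·107 = 809.56.
At (928, 1442): z_contact = −764.80 + 799.82 + 809.56 = 844.58 m.
Depth below ground = 878.4 − 844.58 = 33.8 m.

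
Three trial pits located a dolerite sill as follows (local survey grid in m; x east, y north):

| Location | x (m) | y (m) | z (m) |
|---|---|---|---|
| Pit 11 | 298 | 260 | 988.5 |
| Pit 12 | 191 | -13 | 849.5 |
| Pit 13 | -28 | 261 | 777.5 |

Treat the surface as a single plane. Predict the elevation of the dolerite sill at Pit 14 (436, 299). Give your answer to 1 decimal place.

1087.9 m

Two edge vectors: Pit 11→Pit 12 = (-107, -273, -139), Pit 11→Pit 13 = (-326, 1, -211).
Normal n = (Pit 11→Pit 12) × (Pit 11→Pit 13) = (57742, 22737, -89105).
So ∂z/∂x = −n_x/n_z = 0.64802 and ∂z/∂y = −n_y/n_z = 0.25517.
Intercept c from Pit 11: 988.5 − 193.11 − 66.34 = 729.05.
At (436, 299): z = 282.5 + 76.3 + 729.05 = 1087.9 m.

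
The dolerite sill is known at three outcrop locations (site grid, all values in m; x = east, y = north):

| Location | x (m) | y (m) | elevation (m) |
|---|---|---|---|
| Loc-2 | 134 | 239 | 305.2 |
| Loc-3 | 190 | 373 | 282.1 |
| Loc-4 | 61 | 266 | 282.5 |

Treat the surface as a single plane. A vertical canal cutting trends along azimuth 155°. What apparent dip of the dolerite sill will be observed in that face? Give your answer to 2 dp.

18.15°

Let the plane be z = a·x + b·y + c.
Loc-3−Loc-2: 56a + 134b = −23.1;  Loc-4−Loc-2: −73a + 27b = −22.7.
Solving gives a = 0.21410, b = −0.26186.
Unit vector along 155° is (sin 155°, cos 155°) = (0.4226, -0.9063).
Slope in that direction = a·(0.4226) + b·(-0.9063) = 0.32781.
Apparent dip = arctan|0.32781| = 18.15° (true dip is 18.7°, so apparent ≤ true as expected).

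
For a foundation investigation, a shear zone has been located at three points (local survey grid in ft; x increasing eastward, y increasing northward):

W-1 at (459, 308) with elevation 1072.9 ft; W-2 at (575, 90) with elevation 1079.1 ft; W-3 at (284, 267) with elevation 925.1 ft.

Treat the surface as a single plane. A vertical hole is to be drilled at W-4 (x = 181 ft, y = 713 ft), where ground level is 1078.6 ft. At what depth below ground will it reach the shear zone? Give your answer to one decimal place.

64.5 ft

Two edge vectors: W-1→W-2 = (116, -218, 6.2), W-1→W-3 = (-175, -41, -147.8).
Normal n = (W-1→W-2) × (W-1→W-3) = (32474.6, 16059.8, -42906).
So ∂z/∂x = −n_x/n_z = 0.75688 and ∂z/∂y = −n_y/n_z = 0.37430.
Intercept c from W-1: 1072.9 − 347.41 − 115.29 = 610.21.
At (181, 713): z_contact = 136.99 + 266.88 + 610.21 = 1014.08 ft.
Depth below ground = 1078.6 − 1014.08 = 64.5 ft.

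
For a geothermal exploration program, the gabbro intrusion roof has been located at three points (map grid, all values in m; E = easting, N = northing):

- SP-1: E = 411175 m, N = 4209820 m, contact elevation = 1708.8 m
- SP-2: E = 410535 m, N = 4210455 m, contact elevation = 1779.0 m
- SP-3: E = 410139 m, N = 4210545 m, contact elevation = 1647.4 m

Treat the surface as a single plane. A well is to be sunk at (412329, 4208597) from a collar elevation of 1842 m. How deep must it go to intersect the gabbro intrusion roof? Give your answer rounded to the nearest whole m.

Let the plane be z = a·E + b·N + c.
SP-2−SP-1: −640a + 635b = 70.2;  SP-3−SP-1: −1036a + 725b = −61.4.
Solving gives a = 0.46365418, b = 0.57785618.
Then c = 1708.8 − a·411175 − b·4209820 = −2621604.73.
At (412329, 4208597): z_contact = 191178.1 + 2431963.8 − 2621604.73 = 1537.1 m.
Depth below ground = 1842 − 1537.1 = 305 m.

305 m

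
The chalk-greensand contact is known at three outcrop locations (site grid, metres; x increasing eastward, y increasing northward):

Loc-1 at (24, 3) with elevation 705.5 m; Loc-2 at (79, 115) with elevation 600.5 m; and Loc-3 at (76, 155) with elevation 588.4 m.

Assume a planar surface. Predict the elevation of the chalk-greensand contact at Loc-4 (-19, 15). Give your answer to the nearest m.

Two edge vectors: Loc-1→Loc-2 = (55, 112, -105), Loc-1→Loc-3 = (52, 152, -117.1).
Normal n = (Loc-1→Loc-2) × (Loc-1→Loc-3) = (2844.8, 980.5, 2536).
So ∂z/∂x = −n_x/n_z = −1.12177 and ∂z/∂y = −n_y/n_z = −0.38663.
Intercept c from Loc-1: 705.5 + 26.92 + 1.16 = 733.58.
At (-19, 15): z = 21.3 − 5.8 + 733.58 = 749.1 m.

749 m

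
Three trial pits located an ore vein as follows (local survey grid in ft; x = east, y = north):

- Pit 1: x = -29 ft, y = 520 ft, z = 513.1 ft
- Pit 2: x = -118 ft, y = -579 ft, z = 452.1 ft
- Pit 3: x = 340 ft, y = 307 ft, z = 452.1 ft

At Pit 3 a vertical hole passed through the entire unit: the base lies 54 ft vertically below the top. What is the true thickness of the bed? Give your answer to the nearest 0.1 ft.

Let the plane be z = a·x + b·y + c.
Pit 2−Pit 1: −89a − 1099b = −61;  Pit 3−Pit 1: 369a − 213b = −61.
Solving gives a = −0.12732, b = 0.06582.
|∇z| = √(a²+b²) = 0.14333, so dip δ = arctan(0.14333) = 8.16°.
True thickness = vertical thickness × cos δ = 54 × cos 8.16° = 53.5 ft.

53.5 ft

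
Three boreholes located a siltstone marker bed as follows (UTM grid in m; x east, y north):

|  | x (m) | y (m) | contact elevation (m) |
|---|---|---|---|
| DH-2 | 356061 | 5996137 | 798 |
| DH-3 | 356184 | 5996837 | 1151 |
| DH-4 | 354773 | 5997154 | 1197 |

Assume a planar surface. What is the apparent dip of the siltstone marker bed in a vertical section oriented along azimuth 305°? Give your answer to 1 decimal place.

12.3°

Let the plane be z = a·x + b·y + c.
DH-3−DH-2: 123a + 700b = 353;  DH-4−DH-2: −1288a + 1017b = 399.
Solving gives a = 0.07763, b = 0.49065.
Unit vector along 305° is (sin 305°, cos 305°) = (-0.8192, 0.5736).
Slope in that direction = a·(-0.8192) + b·(0.5736) = 0.21783.
Apparent dip = arctan|0.21783| = 12.3° (true dip is 26.4°, so apparent ≤ true as expected).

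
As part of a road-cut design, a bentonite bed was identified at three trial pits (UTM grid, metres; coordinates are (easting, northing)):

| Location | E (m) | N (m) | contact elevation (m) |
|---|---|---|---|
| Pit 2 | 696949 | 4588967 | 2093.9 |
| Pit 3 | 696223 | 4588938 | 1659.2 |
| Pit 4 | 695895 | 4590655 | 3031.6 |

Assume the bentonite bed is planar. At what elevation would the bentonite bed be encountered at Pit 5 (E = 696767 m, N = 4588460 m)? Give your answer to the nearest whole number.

1532 m

Let the plane be z = a·E + b·N + c.
Pit 3−Pit 2: −726a − 29b = −434.7;  Pit 4−Pit 2: −1054a + 1688b = 937.7.
Solving gives a = 0.56253975, b = 0.90676356.
Then c = 2093.9 − a·696949 − b·4588967 = −4551075.68.
At (696767, 4588460): z = 391959.1 + 4160648.3 − 4551075.68 = 1531.8 m.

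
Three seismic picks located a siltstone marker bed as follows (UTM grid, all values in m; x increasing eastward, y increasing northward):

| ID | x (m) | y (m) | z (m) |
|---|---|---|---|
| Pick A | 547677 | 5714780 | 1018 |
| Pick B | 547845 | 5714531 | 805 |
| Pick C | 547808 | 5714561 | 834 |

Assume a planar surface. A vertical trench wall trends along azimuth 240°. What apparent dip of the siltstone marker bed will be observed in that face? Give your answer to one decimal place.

10.7°

Let the plane be z = a·x + b·y + c.
Pick B−Pick A: 168a − 249b = −213;  Pick C−Pick A: 131a − 219b = −184.
Solving gives a = −0.19914, b = 0.72106.
Unit vector along 240° is (sin 240°, cos 240°) = (-0.8660, -0.5000).
Slope in that direction = a·(-0.8660) + b·(-0.5000) = −0.18807.
Apparent dip = arctan|0.18807| = 10.7° (true dip is 36.8°, so apparent ≤ true as expected).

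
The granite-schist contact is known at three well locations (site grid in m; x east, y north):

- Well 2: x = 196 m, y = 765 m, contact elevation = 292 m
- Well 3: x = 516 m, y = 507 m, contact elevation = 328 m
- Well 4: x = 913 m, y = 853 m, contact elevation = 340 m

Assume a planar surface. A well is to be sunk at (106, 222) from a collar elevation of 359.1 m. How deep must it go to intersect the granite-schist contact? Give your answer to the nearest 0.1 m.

Let the plane be z = a·x + b·y + c.
Well 3−Well 2: 320a − 258b = 36;  Well 4−Well 2: 717a + 88b = 48.
Solving gives a = 0.07296, b = −0.04904.
Then c = 292 − a·196 − b·765 = 315.21.
At (106, 222): z_contact = 7.73 − 10.89 + 315.21 = 312.06 m.
Depth below ground = 359.1 − 312.06 = 47.0 m.

47.0 m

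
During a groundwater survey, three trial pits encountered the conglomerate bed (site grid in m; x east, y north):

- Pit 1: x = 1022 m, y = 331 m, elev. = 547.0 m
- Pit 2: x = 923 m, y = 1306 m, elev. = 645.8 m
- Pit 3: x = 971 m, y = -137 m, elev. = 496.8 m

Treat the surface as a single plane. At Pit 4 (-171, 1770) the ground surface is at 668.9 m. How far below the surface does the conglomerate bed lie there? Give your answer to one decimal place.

Two edge vectors: Pit 1→Pit 2 = (-99, 975, 98.8), Pit 1→Pit 3 = (-51, -468, -50.2).
Normal n = (Pit 1→Pit 2) × (Pit 1→Pit 3) = (-2706.6, -10008.6, 96057).
So ∂z/∂x = −n_x/n_z = 0.028177 and ∂z/∂y = −n_y/n_z = 0.104194.
Intercept c from Pit 1: 547 − 28.80 − 34.49 = 483.71.
At (-171, 1770): z_contact = −4.82 + 184.42 + 483.71 = 663.32 m.
Depth below ground = 668.9 − 663.32 = 5.6 m.

5.6 m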